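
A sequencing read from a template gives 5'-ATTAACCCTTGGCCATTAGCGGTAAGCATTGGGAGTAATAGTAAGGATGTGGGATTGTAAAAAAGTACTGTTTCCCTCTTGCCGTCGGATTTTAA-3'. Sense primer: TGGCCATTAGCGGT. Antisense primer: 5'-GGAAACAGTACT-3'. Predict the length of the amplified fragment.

66 bp

The forward primer matches the template at positions 10–23.
Reverse complement of the reverse primer: AGTACTGTTTCC. This occurs on the top strand at positions 64–75.
Amplicon spans positions 10–75: 66 bp.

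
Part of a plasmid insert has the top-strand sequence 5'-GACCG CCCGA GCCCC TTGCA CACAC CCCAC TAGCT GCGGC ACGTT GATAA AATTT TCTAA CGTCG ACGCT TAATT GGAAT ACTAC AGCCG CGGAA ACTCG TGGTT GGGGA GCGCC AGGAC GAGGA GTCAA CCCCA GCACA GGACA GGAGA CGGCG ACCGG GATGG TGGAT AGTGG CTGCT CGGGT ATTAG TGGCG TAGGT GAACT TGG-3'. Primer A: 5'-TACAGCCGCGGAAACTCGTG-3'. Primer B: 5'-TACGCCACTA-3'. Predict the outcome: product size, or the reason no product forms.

Yes — a 115 bp product.

Primer A (TACAGCCGCGGAAACTCGTG) matches the top strand at positions 83–102; it acts as a forward primer.
Primer B's reverse complement is TAGTGGCGTA, matching the top strand at positions 188–197; it acts as a reverse primer.
The 3' ends face each other across positions 83–197, giving a 115 bp product.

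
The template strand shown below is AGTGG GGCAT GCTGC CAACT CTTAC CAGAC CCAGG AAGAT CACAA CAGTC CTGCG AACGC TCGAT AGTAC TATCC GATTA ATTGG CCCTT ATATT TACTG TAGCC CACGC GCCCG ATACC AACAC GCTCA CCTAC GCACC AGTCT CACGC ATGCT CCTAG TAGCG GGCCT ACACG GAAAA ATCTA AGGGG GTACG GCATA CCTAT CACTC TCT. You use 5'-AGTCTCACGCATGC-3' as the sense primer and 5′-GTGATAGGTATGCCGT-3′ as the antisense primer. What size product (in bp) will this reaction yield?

The forward primer matches the template at positions 141–154.
Taking the reverse complement of GTGATAGGTATGCCGT gives ACGGCATACCTATCAC, found at positions 193–208 on the template; the primer anneals here to the top strand with its 3' end pointing upstream.
The product runs from position 141 to position 208, so its length is 208 − 141 + 1 = 68 bp.

68 bp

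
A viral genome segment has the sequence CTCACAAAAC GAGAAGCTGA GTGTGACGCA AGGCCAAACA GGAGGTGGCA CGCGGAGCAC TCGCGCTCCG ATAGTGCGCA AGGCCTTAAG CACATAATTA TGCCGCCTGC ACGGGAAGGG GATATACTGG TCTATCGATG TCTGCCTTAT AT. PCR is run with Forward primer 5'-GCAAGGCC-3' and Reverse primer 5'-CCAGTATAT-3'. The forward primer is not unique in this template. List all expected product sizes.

103 bp, 53 bp

The forward primer GCAAGGCC matches the top strand at positions 28–35, 78–85.
The reverse primer's reverse complement is ATATACTGG, matching at positions 122–130.
Each forward site pairs with the reverse site to give a product ending at position 130: sizes 103, 53 bp.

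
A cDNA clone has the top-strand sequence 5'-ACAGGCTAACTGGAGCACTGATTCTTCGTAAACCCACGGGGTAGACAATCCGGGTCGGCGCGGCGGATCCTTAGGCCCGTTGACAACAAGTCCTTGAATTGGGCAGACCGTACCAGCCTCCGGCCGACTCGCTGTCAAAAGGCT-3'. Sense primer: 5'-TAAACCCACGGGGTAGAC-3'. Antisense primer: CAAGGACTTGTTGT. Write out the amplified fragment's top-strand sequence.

5'-TAAACCCACGGGGTAGACAATCCGGGTCGGCGCGGCGGATCCTTAGGCCCGTTGACAACAAGTCCTTG-3'

Scanning the template, TAAACCCACGGGGTAGAC occurs at positions 29–46; this primer anneals to the bottom strand there with its 3' end pointing downstream.
Reverse complement of the reverse primer: ACAACAAGTCCTTG. This occurs on the top strand at positions 83–96.
The product is the template from position 29 through 96 (68 bp).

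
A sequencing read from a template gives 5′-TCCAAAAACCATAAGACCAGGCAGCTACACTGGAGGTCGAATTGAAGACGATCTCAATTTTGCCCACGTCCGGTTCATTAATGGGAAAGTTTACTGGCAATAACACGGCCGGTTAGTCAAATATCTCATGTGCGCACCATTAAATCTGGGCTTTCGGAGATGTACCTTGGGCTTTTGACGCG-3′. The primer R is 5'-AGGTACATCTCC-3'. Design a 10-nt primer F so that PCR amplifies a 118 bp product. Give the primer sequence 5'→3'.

5'-GATCTCAATT-3'

The reverse primer's reverse complement GGAGATGTACCT matches the template at positions 156–167, so the product ends at position 167.
A 118 bp product then starts at position 167 − 118 + 1 = 50.
The forward primer is identical to the top strand there: GATCTCAATT.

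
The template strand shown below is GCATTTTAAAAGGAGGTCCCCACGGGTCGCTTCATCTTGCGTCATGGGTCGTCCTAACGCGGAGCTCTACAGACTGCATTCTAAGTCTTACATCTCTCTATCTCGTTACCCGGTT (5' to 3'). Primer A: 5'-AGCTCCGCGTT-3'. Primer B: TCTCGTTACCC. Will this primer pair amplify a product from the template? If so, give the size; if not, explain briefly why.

No product — the primers' 3' ends point away from each other.

Primer A (AGCTCCGCGTT) has reverse complement AACGCGGAGCT, which matches the top strand at positions 56–66; primer A anneals to the top strand there with its 3' end pointing upstream toward position 56.
Primer B (TCTCGTTACCC) matches the top strand directly at positions 101–111; it anneals to the bottom strand with its 3' end pointing downstream toward position 111.
The 3' ends diverge (primer A extends toward position 1, primer B toward position 115), so the primers never converge on a shared product.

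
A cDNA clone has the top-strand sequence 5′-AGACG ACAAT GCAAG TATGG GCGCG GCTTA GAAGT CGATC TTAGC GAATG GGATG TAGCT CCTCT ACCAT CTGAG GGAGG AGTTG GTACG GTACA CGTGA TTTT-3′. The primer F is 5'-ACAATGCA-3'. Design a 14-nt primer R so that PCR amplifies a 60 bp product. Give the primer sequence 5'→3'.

The forward primer binds at positions 6–13, so a 60 bp product ends at position 6 + 60 − 1 = 65.
The reverse primer anneals to the top strand over positions 52–65, i.e. to GATGTAGCTCCTCT.
Its sequence written 5'→3' is the reverse complement: AGAGGAGCTACATC.

5'-AGAGGAGCTACATC-3'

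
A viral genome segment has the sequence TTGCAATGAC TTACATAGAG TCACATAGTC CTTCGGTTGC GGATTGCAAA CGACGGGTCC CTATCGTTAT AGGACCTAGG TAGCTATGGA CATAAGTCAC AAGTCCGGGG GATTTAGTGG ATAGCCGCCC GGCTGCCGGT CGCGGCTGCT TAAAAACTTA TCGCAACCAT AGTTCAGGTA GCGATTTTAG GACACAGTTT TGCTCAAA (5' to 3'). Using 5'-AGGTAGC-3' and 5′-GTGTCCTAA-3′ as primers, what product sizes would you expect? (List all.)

The forward primer AGGTAGC matches the top strand at positions 78–84, 176–182.
The reverse primer's reverse complement is TTAGGACAC, matching at positions 187–195.
Each forward site pairs with the reverse site to give a product ending at position 195: sizes 118, 20 bp.

118 bp, 20 bp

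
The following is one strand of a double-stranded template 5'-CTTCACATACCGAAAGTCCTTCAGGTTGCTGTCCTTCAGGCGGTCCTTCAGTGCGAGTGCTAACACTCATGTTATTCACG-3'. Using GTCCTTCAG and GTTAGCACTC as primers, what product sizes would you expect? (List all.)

49 bp, 34 bp, 22 bp

The forward primer GTCCTTCAG matches the top strand at positions 16–24, 31–39, 43–51.
The reverse primer's reverse complement is GAGTGCTAAC, matching at positions 55–64.
Each forward site pairs with the reverse site to give a product ending at position 64: sizes 49, 34, 22 bp.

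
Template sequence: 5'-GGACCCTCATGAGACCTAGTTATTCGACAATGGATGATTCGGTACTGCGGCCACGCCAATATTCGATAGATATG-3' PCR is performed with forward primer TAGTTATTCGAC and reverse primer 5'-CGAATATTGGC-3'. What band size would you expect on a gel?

49 bp

Scanning the template, TAGTTATTCGAC occurs at positions 17–28; this primer anneals to the bottom strand there with its 3' end pointing downstream.
Reverse complement of the reverse primer: GCCAATATTCG. This occurs on the top strand at positions 55–65.
The product runs from position 17 to position 65, so its length is 65 − 17 + 1 = 49 bp.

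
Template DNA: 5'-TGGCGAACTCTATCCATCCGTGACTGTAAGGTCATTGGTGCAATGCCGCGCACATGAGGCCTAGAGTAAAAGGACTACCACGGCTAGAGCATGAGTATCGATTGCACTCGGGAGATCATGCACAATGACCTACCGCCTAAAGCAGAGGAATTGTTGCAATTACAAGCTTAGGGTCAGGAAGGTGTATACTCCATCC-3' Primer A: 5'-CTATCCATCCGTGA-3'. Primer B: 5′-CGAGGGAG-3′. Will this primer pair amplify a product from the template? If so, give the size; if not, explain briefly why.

No product — primer B has no binding site in the template.

Primer B (CGAGGGAG) does not match the top strand, and its reverse complement CTCCCTCG does not match either.
With no annealing site for primer B, no amplification occurs.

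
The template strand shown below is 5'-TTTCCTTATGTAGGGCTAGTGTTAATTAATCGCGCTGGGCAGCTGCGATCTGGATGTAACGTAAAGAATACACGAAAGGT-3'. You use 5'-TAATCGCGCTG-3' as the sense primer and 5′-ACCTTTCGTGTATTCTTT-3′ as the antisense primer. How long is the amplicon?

54 bp

The forward primer matches the template at positions 27–37.
Reverse complement of the reverse primer: AAAGAATACACGAAAGGT. This occurs on the top strand at positions 63–80.
The product runs from position 27 to position 80, so its length is 80 − 27 + 1 = 54 bp.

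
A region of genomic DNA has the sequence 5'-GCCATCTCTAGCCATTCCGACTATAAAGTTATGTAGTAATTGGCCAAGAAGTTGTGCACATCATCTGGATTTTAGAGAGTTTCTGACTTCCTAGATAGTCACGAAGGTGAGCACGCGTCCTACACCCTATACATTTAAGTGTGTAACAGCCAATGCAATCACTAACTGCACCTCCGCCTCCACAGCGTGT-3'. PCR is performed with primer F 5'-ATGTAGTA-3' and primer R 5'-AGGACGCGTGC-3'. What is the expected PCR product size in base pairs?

Scanning the template, ATGTAGTA occurs at positions 31–38; this primer anneals to the bottom strand there with its 3' end pointing downstream.
Taking the reverse complement of AGGACGCGTGC gives GCACGCGTCCT, found at positions 111–121 on the template; the primer anneals here to the top strand with its 3' end pointing upstream.
Product length = (reverse-primer end) − (forward-primer start) + 1 = 121 − 31 + 1 = 91 bp.

91 bp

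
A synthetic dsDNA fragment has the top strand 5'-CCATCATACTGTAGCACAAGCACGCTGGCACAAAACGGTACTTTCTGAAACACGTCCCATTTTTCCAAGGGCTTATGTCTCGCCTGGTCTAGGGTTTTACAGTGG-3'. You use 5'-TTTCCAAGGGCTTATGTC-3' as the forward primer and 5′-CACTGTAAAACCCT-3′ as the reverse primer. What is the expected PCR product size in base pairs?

Scanning the template, TTTCCAAGGGCTTATGTC occurs at positions 62–79; this primer anneals to the bottom strand there with its 3' end pointing downstream.
The reverse primer's reverse complement is AGGGTTTTACAGTG, which matches the template at positions 91–104.
Amplicon spans positions 62–104: 43 bp.

43 bp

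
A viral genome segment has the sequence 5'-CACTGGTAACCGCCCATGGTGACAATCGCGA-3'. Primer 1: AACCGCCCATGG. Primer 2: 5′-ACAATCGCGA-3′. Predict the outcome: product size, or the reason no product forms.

No product — both primers anneal to the same strand and extend in the same direction.

Primer 1 (AACCGCCCATGG) matches the top strand at positions 8–19 (3' end points downstream).
Primer 2 (ACAATCGCGA) also matches the top strand directly, at positions 22–31 — its reverse complement TCGCGATTGT is not present.
Both primers anneal to the bottom strand with 3' ends pointing the same way, so neither can prime synthesis back toward the other.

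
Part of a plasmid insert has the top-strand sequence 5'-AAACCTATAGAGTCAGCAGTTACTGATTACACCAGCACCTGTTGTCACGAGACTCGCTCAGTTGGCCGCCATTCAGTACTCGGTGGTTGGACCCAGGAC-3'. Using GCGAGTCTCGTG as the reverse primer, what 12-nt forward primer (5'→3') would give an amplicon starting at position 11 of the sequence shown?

5'-AGTCAGCAGTTA-3'

The reverse primer's reverse complement CACGAGACTCGC matches the template at positions 46–57; the product starts at position 11.
The forward primer is identical to the top strand over positions 11–22: AGTCAGCAGTTA.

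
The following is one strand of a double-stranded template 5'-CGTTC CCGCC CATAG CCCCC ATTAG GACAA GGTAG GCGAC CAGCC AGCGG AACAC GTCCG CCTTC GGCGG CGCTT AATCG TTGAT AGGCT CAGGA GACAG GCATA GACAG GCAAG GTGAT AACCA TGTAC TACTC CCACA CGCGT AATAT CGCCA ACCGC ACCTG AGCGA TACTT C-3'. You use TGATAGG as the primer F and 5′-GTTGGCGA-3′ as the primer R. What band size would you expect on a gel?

The forward primer matches the template at positions 82–88.
The reverse primer's reverse complement is TCGCCAAC, which matches the template at positions 150–157.
Product length = (reverse-primer end) − (forward-primer start) + 1 = 157 − 82 + 1 = 76 bp.

76 bp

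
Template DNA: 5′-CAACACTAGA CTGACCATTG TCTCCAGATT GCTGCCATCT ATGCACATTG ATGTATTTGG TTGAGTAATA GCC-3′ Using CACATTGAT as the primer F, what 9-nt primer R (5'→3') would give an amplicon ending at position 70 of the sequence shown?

The forward primer binds at positions 44–52; the product's 3' end on the top strand is position 70.
The reverse primer anneals to the top strand over positions 62–70, i.e. to TGAGTAATA.
Its sequence written 5'→3' is the reverse complement: TATTACTCA.

5'-TATTACTCA-3'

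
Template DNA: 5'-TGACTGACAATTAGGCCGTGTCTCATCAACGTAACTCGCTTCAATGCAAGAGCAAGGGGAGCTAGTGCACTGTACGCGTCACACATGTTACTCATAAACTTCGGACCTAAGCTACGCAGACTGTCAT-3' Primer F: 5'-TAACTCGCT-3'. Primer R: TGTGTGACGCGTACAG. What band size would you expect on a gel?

The forward primer matches the template at positions 32–40.
Taking the reverse complement of TGTGTGACGCGTACAG gives CTGTACGCGTCACACA, found at positions 70–85 on the template; the primer anneals here to the top strand with its 3' end pointing upstream.
Amplicon spans positions 32–85: 54 bp.

54 bp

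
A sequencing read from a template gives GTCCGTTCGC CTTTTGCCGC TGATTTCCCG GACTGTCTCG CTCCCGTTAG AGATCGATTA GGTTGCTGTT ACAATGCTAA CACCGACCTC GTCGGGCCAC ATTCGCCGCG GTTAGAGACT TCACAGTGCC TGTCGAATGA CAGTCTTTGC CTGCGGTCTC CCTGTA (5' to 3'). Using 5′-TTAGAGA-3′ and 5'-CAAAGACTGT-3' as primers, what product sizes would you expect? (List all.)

103 bp, 38 bp

The forward primer TTAGAGA matches the top strand at positions 47–53, 112–118.
The reverse primer's reverse complement is ACAGTCTTTG, matching at positions 140–149.
Each forward site pairs with the reverse site to give a product ending at position 149: sizes 103, 38 bp.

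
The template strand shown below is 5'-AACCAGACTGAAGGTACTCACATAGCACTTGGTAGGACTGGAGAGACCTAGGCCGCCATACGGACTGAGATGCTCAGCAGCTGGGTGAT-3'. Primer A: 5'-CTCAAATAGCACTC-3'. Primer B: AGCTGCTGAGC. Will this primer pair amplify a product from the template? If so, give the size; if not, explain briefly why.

No product — primer A has no binding site in the template.

Primer A (CTCAAATAGCACTC) does not match the top strand, and its reverse complement GAGTGCTATTTGAG does not match either.
With no annealing site for primer A, no amplification occurs.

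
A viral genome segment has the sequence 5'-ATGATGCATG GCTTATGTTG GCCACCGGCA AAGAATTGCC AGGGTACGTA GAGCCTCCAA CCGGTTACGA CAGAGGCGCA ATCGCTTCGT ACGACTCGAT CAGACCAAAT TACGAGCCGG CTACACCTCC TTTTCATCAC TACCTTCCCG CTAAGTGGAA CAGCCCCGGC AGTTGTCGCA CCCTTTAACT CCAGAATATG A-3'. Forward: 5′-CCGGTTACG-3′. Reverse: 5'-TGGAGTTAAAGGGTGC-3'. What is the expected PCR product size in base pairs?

133 bp

Scanning the template, CCGGTTACG occurs at positions 61–69; this primer anneals to the bottom strand there with its 3' end pointing downstream.
Reverse complement of the reverse primer: GCACCCTTTAACTCCA. This occurs on the top strand at positions 178–193.
Amplicon spans positions 61–193: 133 bp.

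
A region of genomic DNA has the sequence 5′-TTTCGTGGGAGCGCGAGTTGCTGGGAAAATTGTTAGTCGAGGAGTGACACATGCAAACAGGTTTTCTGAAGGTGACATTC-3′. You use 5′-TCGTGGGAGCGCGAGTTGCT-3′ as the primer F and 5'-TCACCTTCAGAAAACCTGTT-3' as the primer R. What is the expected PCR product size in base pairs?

Scanning the template, TCGTGGGAGCGCGAGTTGCT occurs at positions 3–22; this primer anneals to the bottom strand there with its 3' end pointing downstream.
The reverse primer's reverse complement is AACAGGTTTTCTGAAGGTGA, which matches the template at positions 56–75.
The product runs from position 3 to position 75, so its length is 75 − 3 + 1 = 73 bp.

73 bp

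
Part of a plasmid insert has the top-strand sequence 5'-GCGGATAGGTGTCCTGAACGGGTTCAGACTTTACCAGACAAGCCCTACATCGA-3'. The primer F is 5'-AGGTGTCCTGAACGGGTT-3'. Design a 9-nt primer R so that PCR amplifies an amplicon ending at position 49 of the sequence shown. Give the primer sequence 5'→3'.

5'-TGTAGGGCT-3'

The forward primer binds at positions 7–24; the product's 3' end on the top strand is position 49.
The reverse primer anneals to the top strand over positions 41–49, i.e. to AGCCCTACA.
Its sequence written 5'→3' is the reverse complement: TGTAGGGCT.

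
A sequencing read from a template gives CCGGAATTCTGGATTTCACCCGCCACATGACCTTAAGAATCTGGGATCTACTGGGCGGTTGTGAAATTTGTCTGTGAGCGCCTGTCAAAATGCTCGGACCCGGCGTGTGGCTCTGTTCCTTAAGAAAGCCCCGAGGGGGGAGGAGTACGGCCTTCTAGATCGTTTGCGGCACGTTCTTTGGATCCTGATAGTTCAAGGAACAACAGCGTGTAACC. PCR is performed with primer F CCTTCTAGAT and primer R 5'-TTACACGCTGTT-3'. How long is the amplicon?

63 bp

Forward primer CCTTCTAGAT is found on the top strand at positions 151–160.
Reverse complement of the reverse primer: AACAGCGTGTAA. This occurs on the top strand at positions 202–213.
The product runs from position 151 to position 213, so its length is 213 − 151 + 1 = 63 bp.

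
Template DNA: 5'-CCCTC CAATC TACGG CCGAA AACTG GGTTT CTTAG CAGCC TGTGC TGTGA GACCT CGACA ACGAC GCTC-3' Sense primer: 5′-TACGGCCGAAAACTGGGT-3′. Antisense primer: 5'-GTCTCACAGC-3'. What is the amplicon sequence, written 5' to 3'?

The forward primer matches the template at positions 11–28.
Taking the reverse complement of GTCTCACAGC gives GCTGTGAGAC, found at positions 44–53 on the template; the primer anneals here to the top strand with its 3' end pointing upstream.
The product is the template from position 11 through 53 (43 bp).

5'-TACGGCCGAAAACTGGGTTTCTTAGCAGCCTGTGCTGTGAGAC-3'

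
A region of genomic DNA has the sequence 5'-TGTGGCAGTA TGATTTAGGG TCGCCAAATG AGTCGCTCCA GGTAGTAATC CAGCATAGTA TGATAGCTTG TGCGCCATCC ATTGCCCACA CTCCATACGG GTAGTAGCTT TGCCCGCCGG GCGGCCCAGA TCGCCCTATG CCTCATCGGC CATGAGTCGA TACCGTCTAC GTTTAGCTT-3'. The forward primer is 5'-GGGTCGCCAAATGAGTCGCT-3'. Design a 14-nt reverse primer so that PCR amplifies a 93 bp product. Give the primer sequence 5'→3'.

5'-AAGCTACTACCCGT-3'

The forward primer binds at positions 18–37, so a 93 bp product ends at position 18 + 93 − 1 = 110.
The reverse primer anneals to the top strand over positions 97–110, i.e. to ACGGGTAGTAGCTT.
Its sequence written 5'→3' is the reverse complement: AAGCTACTACCCGT.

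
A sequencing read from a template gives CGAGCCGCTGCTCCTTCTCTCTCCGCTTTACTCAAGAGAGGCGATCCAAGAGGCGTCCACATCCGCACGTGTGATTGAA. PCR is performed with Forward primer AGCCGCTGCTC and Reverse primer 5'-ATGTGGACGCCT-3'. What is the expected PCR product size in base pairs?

Scanning the template, AGCCGCTGCTC occurs at positions 3–13; this primer anneals to the bottom strand there with its 3' end pointing downstream.
The reverse primer's reverse complement is AGGCGTCCACAT, which matches the template at positions 51–62.
Amplicon spans positions 3–62: 60 bp.

60 bp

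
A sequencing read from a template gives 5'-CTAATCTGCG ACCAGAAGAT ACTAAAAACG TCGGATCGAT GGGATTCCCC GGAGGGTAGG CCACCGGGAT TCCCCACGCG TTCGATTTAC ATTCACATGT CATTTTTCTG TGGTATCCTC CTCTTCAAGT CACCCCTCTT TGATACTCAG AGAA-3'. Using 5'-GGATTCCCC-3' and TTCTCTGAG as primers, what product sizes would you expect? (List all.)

The forward primer GGATTCCCC matches the top strand at positions 42–50, 67–75.
The reverse primer's reverse complement is CTCAGAGAA, matching at positions 146–154.
Each forward site pairs with the reverse site to give a product ending at position 154: sizes 113, 88 bp.

113 bp, 88 bp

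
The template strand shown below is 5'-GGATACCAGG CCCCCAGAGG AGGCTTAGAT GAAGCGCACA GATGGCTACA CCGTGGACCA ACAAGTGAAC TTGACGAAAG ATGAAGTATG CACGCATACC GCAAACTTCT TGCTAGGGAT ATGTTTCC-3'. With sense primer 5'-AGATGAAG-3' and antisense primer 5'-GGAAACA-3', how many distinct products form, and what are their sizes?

Two products: 102 bp, 50 bp

The forward primer AGATGAAG matches the top strand at positions 27–34, 79–86.
The reverse primer's reverse complement is TGTTTCC, matching at positions 122–128.
Each forward site pairs with the reverse site to give a product ending at position 128: sizes 102, 50 bp.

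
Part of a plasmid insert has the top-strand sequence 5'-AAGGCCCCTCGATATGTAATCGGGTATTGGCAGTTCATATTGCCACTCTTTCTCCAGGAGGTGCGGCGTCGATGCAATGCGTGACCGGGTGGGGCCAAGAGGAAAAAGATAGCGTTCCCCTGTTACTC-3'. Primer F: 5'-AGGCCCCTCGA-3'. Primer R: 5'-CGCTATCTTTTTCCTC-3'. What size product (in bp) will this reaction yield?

113 bp

Forward primer AGGCCCCTCGA is found on the top strand at positions 2–12.
The reverse primer's reverse complement is GAGGAAAAAGATAGCG, which matches the template at positions 99–114.
Amplicon spans positions 2–114: 113 bp.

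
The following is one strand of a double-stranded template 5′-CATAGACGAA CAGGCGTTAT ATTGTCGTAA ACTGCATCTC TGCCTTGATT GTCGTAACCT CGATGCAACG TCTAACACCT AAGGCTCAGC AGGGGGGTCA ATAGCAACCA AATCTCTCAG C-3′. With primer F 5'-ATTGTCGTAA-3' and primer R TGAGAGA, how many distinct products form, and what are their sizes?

Two products: 99 bp, 72 bp

The forward primer ATTGTCGTAA matches the top strand at positions 21–30, 48–57.
The reverse primer's reverse complement is TCTCTCA, matching at positions 113–119.
Each forward site pairs with the reverse site to give a product ending at position 119: sizes 99, 72 bp.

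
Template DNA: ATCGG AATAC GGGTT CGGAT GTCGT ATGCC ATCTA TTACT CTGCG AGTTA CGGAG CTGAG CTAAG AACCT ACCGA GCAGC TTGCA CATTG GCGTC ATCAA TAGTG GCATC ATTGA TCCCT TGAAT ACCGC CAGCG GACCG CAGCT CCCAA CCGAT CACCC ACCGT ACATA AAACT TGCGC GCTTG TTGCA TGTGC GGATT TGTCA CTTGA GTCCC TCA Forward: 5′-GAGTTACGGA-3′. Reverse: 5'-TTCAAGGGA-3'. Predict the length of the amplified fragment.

80 bp

Forward primer GAGTTACGGA is found on the top strand at positions 45–54.
Reverse complement of the reverse primer: TCCCTTGAA. This occurs on the top strand at positions 116–124.
The product runs from position 45 to position 124, so its length is 124 − 45 + 1 = 80 bp.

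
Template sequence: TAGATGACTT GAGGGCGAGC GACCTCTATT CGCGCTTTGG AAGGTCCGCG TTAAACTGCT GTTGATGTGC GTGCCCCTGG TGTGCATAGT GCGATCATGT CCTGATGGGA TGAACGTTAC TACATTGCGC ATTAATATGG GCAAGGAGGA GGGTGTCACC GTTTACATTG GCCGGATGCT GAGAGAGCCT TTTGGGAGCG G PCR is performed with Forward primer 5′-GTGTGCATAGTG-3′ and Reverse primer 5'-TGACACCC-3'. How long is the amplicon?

Forward primer GTGTGCATAGTG is found on the top strand at positions 80–91.
The reverse primer's reverse complement is GGGTGTCA, which matches the template at positions 151–158.
Amplicon spans positions 80–158: 79 bp.

79 bp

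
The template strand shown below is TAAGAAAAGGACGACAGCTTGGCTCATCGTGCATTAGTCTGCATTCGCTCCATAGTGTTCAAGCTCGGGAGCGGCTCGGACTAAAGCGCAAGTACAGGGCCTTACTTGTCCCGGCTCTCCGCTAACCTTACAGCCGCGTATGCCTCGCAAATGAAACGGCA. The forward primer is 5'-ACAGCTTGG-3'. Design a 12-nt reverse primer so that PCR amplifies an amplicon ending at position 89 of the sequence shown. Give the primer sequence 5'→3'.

The forward primer binds at positions 14–22; the product's 3' end on the top strand is position 89.
The reverse primer anneals to the top strand over positions 78–89, i.e. to GGACTAAAGCGC.
Its sequence written 5'→3' is the reverse complement: GCGCTTTAGTCC.

5'-GCGCTTTAGTCC-3'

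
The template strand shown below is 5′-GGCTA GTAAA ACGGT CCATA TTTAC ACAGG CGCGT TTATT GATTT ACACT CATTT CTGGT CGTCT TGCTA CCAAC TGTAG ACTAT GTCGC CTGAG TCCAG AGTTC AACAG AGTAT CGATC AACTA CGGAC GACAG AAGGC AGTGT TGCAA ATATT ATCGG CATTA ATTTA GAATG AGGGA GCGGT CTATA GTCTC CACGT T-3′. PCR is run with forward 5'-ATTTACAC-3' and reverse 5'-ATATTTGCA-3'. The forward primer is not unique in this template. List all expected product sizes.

135 bp, 113 bp

The forward primer ATTTACAC matches the top strand at positions 20–27, 42–49.
The reverse primer's reverse complement is TGCAAATAT, matching at positions 146–154.
Each forward site pairs with the reverse site to give a product ending at position 154: sizes 135, 113 bp.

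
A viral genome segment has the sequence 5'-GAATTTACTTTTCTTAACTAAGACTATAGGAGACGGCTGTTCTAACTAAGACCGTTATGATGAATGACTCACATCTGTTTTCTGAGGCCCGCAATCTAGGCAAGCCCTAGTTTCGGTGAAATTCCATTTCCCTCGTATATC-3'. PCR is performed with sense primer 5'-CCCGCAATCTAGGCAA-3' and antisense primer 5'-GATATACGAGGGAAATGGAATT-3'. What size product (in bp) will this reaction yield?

54 bp

Forward primer CCCGCAATCTAGGCAA is found on the top strand at positions 88–103.
Taking the reverse complement of GATATACGAGGGAAATGGAATT gives AATTCCATTTCCCTCGTATATC, found at positions 120–141 on the template; the primer anneals here to the top strand with its 3' end pointing upstream.
Product length = (reverse-primer end) − (forward-primer start) + 1 = 141 − 88 + 1 = 54 bp.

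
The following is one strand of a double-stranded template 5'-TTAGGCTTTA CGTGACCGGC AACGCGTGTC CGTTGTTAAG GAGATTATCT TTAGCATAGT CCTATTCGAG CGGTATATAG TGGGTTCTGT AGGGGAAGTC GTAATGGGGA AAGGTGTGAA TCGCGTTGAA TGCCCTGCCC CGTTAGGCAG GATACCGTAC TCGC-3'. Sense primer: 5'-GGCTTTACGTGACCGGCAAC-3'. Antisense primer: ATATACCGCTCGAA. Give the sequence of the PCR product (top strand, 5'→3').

5'-GGCTTTACGTGACCGGCAACGCGTGTCCGTTGTTAAGGAGATTATCTTTAGCATAGTCCTATTCGAGCGGTATAT-3'

The forward primer matches the template at positions 4–23.
Reverse complement of the reverse primer: TTCGAGCGGTATAT. This occurs on the top strand at positions 65–78.
The product is the template from position 4 through 78 (75 bp).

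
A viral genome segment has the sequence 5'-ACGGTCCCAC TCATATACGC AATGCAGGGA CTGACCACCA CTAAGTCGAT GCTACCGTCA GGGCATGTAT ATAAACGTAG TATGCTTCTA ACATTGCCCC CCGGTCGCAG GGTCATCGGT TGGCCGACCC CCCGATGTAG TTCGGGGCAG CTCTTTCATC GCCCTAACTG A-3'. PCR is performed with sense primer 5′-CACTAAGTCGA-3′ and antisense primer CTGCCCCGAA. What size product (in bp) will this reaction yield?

112 bp

The forward primer matches the template at positions 39–49.
Reverse complement of the reverse primer: TTCGGGGCAG. This occurs on the top strand at positions 141–150.
Product length = (reverse-primer end) − (forward-primer start) + 1 = 150 − 39 + 1 = 112 bp.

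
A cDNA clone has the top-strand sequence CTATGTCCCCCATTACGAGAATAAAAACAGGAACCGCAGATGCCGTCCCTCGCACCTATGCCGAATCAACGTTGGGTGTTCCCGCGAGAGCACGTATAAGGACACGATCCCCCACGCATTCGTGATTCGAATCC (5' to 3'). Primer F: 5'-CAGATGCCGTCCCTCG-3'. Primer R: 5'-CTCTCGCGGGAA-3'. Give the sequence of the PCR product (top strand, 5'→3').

Forward primer CAGATGCCGTCCCTCG is found on the top strand at positions 37–52.
Taking the reverse complement of CTCTCGCGGGAA gives TTCCCGCGAGAG, found at positions 79–90 on the template; the primer anneals here to the top strand with its 3' end pointing upstream.
The product is the template from position 37 through 90 (54 bp).

5'-CAGATGCCGTCCCTCGCACCTATGCCGAATCAACGTTGGGTGTTCCCGCGAGAG-3'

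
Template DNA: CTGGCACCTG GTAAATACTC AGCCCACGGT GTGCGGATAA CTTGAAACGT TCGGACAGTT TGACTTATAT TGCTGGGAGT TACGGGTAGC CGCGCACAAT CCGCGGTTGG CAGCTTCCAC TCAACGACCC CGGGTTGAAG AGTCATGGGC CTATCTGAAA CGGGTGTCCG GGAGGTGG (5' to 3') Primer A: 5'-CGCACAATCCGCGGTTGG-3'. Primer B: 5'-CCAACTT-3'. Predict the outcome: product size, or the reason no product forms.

No product — primer B has no binding site in the template.

Primer B (CCAACTT) does not match the top strand, and its reverse complement AAGTTGG does not match either.
With no annealing site for primer B, no amplification occurs.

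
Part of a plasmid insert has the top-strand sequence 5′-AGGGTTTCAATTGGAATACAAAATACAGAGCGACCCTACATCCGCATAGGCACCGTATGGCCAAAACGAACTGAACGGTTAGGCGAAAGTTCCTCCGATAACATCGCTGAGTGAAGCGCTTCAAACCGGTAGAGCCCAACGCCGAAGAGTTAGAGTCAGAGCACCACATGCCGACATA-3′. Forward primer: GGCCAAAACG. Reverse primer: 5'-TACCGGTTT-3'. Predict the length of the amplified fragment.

73 bp

Scanning the template, GGCCAAAACG occurs at positions 59–68; this primer anneals to the bottom strand there with its 3' end pointing downstream.
Reverse complement of the reverse primer: AAACCGGTA. This occurs on the top strand at positions 123–131.
The product runs from position 59 to position 131, so its length is 131 − 59 + 1 = 73 bp.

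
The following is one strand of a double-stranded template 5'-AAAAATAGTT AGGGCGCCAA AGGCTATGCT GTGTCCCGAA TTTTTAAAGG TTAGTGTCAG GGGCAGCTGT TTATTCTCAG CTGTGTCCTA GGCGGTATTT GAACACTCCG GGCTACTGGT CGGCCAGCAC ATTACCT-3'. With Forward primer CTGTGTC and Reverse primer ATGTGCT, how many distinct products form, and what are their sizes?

Two products: 104 bp, 52 bp

The forward primer CTGTGTC matches the top strand at positions 29–35, 81–87.
The reverse primer's reverse complement is AGCACAT, matching at positions 126–132.
Each forward site pairs with the reverse site to give a product ending at position 132: sizes 104, 52 bp.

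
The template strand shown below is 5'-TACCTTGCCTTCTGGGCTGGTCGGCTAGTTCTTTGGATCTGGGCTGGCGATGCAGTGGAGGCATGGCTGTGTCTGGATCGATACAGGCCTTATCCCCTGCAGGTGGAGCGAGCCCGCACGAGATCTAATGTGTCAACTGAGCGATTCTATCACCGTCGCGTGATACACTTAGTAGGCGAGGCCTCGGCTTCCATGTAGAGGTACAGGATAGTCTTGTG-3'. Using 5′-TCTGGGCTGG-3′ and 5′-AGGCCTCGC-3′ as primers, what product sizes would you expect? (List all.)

The forward primer TCTGGGCTGG matches the top strand at positions 11–20, 38–47.
The reverse primer's reverse complement is GCGAGGCCT, matching at positions 176–184.
Each forward site pairs with the reverse site to give a product ending at position 184: sizes 174, 147 bp.

174 bp, 147 bp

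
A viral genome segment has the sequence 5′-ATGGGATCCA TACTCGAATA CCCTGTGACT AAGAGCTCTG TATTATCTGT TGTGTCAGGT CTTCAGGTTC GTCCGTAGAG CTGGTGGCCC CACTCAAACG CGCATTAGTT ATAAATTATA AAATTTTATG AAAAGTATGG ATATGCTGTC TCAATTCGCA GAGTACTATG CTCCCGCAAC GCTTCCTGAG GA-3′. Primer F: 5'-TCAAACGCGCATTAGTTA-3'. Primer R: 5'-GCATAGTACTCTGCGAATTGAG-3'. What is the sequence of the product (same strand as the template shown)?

5'-TCAAACGCGCATTAGTTATAAATTATAAAATTTTATGAAAAGTATGGATATGCTGTCTCAATTCGCAGAGTACTATGC-3'

Scanning the template, TCAAACGCGCATTAGTTA occurs at positions 94–111; this primer anneals to the bottom strand there with its 3' end pointing downstream.
Reverse complement of the reverse primer: CTCAATTCGCAGAGTACTATGC. This occurs on the top strand at positions 150–171.
The product is the template from position 94 through 171 (78 bp).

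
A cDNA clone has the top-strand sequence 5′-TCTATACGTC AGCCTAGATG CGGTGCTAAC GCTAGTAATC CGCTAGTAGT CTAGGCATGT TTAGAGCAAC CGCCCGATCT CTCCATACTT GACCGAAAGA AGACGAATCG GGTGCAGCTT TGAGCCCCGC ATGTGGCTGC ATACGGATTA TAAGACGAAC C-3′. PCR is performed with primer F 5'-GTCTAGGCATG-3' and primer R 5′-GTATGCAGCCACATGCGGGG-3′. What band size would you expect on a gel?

96 bp

Forward primer GTCTAGGCATG is found on the top strand at positions 49–59.
The reverse primer's reverse complement is CCCCGCATGTGGCTGCATAC, which matches the template at positions 125–144.
Product length = (reverse-primer end) − (forward-primer start) + 1 = 144 − 49 + 1 = 96 bp.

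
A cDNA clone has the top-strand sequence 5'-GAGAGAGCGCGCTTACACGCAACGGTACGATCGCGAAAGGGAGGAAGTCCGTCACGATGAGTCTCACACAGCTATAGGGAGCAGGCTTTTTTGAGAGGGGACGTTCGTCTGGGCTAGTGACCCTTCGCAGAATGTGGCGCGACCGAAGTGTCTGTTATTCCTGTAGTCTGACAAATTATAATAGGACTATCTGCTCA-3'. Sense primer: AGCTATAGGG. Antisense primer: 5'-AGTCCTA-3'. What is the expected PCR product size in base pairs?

Scanning the template, AGCTATAGGG occurs at positions 70–79; this primer anneals to the bottom strand there with its 3' end pointing downstream.
Taking the reverse complement of AGTCCTA gives TAGGACT, found at positions 182–188 on the template; the primer anneals here to the top strand with its 3' end pointing upstream.
The product runs from position 70 to position 188, so its length is 188 − 70 + 1 = 119 bp.

119 bp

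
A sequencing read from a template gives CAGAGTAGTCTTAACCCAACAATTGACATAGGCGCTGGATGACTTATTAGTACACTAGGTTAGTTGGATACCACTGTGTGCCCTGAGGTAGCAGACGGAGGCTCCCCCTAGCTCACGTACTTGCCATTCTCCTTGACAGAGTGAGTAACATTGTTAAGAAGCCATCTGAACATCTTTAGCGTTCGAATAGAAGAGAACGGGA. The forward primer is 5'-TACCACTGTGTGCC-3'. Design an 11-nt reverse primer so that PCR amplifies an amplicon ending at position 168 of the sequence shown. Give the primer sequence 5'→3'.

The forward primer binds at positions 69–82; the product's 3' end on the top strand is position 168.
The reverse primer anneals to the top strand over positions 158–168, i.e. to GAAGCCATCTG.
Its sequence written 5'→3' is the reverse complement: CAGATGGCTTC.

5'-CAGATGGCTTC-3'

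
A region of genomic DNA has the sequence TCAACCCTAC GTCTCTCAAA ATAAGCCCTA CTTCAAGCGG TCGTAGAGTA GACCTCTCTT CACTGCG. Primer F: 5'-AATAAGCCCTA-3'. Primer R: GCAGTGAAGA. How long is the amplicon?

The forward primer matches the template at positions 20–30.
Taking the reverse complement of GCAGTGAAGA gives TCTTCACTGC, found at positions 57–66 on the template; the primer anneals here to the top strand with its 3' end pointing upstream.
Product length = (reverse-primer end) − (forward-primer start) + 1 = 66 − 20 + 1 = 47 bp.

47 bp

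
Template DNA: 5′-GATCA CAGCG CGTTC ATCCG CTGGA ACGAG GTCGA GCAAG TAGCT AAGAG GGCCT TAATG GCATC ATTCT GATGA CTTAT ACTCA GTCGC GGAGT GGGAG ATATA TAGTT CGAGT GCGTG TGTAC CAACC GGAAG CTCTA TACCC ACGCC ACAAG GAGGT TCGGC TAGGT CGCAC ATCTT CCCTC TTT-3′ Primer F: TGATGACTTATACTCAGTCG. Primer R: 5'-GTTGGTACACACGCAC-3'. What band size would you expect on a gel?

60 bp

The forward primer matches the template at positions 70–89.
Taking the reverse complement of GTTGGTACACACGCAC gives GTGCGTGTGTACCAAC, found at positions 114–129 on the template; the primer anneals here to the top strand with its 3' end pointing upstream.
The product runs from position 70 to position 129, so its length is 129 − 70 + 1 = 60 bp.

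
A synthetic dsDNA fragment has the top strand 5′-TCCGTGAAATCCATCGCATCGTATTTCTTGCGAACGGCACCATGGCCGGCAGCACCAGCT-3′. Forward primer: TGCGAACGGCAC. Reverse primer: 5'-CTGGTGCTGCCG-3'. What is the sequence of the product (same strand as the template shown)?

Scanning the template, TGCGAACGGCAC occurs at positions 29–40; this primer anneals to the bottom strand there with its 3' end pointing downstream.
The reverse primer's reverse complement is CGGCAGCACCAG, which matches the template at positions 47–58.
The product is the template from position 29 through 58 (30 bp).

5'-TGCGAACGGCACCATGGCCGGCAGCACCAG-3'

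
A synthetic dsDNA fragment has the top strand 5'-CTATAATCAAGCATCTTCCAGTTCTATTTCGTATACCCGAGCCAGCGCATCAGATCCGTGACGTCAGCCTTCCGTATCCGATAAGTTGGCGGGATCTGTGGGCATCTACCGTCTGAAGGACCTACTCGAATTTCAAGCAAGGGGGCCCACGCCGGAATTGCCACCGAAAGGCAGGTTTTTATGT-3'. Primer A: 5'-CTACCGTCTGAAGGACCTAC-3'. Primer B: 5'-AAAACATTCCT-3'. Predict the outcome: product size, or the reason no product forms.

Primer B (AAAACATTCCT) does not match the top strand, and its reverse complement AGGAATGTTTT does not match either.
With no annealing site for primer B, no amplification occurs.

No product — primer B has no binding site in the template.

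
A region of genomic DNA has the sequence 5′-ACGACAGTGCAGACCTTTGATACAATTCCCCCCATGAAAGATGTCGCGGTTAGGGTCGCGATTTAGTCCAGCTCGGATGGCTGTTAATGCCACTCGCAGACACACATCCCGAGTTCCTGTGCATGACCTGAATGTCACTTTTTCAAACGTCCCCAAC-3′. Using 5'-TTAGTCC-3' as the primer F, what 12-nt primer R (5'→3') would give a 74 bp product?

5'-GACATTCAGGTC-3'

The forward primer binds at positions 63–69, so a 74 bp product ends at position 63 + 74 − 1 = 136.
The reverse primer anneals to the top strand over positions 125–136, i.e. to GACCTGAATGTC.
Its sequence written 5'→3' is the reverse complement: GACATTCAGGTC.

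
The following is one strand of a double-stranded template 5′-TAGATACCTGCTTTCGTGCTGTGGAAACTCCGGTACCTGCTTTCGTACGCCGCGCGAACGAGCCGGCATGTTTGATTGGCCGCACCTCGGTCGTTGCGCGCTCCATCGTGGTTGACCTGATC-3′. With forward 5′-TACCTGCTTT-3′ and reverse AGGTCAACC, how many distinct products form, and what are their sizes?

The forward primer TACCTGCTTT matches the top strand at positions 5–14, 34–43.
The reverse primer's reverse complement is GGTTGACCT, matching at positions 110–118.
Each forward site pairs with the reverse site to give a product ending at position 118: sizes 114, 85 bp.

Two products: 114 bp, 85 bp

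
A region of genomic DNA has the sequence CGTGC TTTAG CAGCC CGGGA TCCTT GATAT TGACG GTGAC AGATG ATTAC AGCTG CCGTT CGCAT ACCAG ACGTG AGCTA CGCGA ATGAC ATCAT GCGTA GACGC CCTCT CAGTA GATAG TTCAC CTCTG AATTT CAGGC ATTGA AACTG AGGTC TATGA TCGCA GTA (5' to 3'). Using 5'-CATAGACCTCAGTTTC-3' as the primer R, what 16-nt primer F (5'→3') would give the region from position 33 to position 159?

5'-ACGGTGACAGATGATT-3'

The reverse primer's reverse complement GAAACTGAGGTCTATG matches the template at positions 144–159; the product starts at position 33.
The forward primer is identical to the top strand over positions 33–48: ACGGTGACAGATGATT.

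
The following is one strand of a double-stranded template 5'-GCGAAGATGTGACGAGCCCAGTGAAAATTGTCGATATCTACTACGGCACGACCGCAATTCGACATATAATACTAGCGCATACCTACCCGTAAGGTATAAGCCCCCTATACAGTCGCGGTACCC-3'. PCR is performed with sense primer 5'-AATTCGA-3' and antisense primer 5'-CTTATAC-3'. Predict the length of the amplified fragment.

45 bp

The forward primer matches the template at positions 56–62.
The reverse primer's reverse complement is GTATAAG, which matches the template at positions 94–100.
The product runs from position 56 to position 100, so its length is 100 − 56 + 1 = 45 bp.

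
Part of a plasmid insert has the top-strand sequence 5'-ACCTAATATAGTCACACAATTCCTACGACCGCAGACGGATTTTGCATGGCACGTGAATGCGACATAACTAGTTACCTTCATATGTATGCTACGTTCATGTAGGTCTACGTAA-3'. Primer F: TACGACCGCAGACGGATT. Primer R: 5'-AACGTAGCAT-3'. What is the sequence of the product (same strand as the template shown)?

5'-TACGACCGCAGACGGATTTTGCATGGCACGTGAATGCGACATAACTAGTTACCTTCATATGTATGCTACGTT-3'

Forward primer TACGACCGCAGACGGATT is found on the top strand at positions 24–41.
Reverse complement of the reverse primer: ATGCTACGTT. This occurs on the top strand at positions 86–95.
The product is the template from position 24 through 95 (72 bp).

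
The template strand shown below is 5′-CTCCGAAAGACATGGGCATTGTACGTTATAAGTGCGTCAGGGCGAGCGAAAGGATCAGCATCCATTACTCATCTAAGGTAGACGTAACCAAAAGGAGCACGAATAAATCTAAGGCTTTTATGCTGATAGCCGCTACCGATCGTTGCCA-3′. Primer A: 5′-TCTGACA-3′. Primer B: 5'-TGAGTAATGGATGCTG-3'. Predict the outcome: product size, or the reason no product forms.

Primer A (TCTGACA) does not match the top strand, and its reverse complement TGTCAGA does not match either.
With no annealing site for primer A, no amplification occurs.

No product — primer A has no binding site in the template.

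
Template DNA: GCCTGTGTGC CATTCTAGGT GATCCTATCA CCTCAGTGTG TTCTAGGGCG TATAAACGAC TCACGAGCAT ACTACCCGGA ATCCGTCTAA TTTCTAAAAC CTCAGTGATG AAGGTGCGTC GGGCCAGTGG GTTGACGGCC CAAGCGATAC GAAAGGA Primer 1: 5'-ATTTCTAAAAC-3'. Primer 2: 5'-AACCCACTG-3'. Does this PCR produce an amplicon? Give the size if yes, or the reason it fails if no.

Yes — a 44 bp product.

Primer 1 (ATTTCTAAAAC) matches the top strand at positions 90–100; it acts as a forward primer.
Primer 2's reverse complement is CAGTGGGTT, matching the top strand at positions 125–133; it acts as a reverse primer.
The 3' ends face each other across positions 90–133, giving a 44 bp product.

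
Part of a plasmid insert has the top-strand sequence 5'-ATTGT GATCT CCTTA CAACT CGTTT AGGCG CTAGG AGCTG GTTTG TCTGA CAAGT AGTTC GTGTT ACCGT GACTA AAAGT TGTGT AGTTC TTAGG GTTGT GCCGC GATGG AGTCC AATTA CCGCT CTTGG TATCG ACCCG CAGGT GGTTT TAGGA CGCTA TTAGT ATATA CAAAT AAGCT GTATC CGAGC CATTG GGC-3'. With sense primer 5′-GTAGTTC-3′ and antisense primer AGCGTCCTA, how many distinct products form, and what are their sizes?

Two products: 106 bp, 76 bp

The forward primer GTAGTTC matches the top strand at positions 54–60, 84–90.
The reverse primer's reverse complement is TAGGACGCT, matching at positions 151–159.
Each forward site pairs with the reverse site to give a product ending at position 159: sizes 106, 76 bp.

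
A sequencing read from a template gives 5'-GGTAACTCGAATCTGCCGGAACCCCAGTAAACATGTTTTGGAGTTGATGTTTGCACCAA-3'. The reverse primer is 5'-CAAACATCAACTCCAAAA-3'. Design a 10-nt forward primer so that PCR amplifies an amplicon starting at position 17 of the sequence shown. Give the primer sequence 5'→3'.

5'-CGGAACCCCA-3'

The reverse primer's reverse complement TTTTGGAGTTGATGTTTG matches the template at positions 36–53; the product starts at position 17.
The forward primer is identical to the top strand over positions 17–26: CGGAACCCCA.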